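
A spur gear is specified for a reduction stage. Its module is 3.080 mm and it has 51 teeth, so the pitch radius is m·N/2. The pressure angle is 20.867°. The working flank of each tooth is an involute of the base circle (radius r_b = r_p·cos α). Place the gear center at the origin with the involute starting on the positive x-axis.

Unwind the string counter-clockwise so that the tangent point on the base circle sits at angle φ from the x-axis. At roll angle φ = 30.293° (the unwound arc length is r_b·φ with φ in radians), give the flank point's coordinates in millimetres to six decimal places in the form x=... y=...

x=82.940175 y=3.515418

pitch radius r_p = m·N/2 = 3.080·51/2 = 78.540000
base radius r_b = r_p·cos α = 78.540000·cos 20.867° = 73.388545
roll angle φ = 30.293° = 0.52871259 rad
x = r_b·(cos φ + φ·sin φ) = 73.388545·(0.86345718 + 0.52871259·0.50442214) = 82.940175
y = r_b·(sin φ − φ·cos φ) = 73.388545·(0.50442214 − 0.52871259·0.86345718) = 3.515418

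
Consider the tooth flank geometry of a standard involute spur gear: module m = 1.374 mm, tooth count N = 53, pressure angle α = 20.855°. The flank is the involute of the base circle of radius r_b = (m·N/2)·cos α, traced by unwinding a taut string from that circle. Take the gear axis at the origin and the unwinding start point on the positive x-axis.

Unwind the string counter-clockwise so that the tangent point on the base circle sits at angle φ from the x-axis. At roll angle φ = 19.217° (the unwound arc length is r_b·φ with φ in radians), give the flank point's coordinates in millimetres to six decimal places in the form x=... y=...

pitch radius r_p = m·N/2 = 1.374·53/2 = 36.411000
base radius r_b = r_p·cos α = 36.411000·cos 20.855° = 34.025510
roll angle φ = 19.217° = 0.33539992 rad
x = r_b·(cos φ + φ·sin φ) = 34.025510·(0.94427875 + 0.33539992·0.32914683) = 35.885841
y = r_b·(sin φ − φ·cos φ) = 34.025510·(0.32914683 − 0.33539992·0.94427875) = 0.423135

x=35.885841 y=0.423135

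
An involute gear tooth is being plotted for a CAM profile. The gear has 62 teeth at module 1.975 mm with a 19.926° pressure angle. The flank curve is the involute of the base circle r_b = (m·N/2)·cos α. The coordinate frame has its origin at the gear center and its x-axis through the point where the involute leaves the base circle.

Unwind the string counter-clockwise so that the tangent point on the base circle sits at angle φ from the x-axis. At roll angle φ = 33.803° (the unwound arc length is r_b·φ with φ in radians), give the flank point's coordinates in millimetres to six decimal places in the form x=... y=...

x=66.722071 y=3.804543

pitch radius r_p = m·N/2 = 1.975·62/2 = 61.225000
base radius r_b = r_p·cos α = 61.225000·cos 19.926° = 57.559678
roll angle φ = 33.803° = 0.58997365 rad
x = r_b·(cos φ + φ·sin φ) = 57.559678·(0.83095534 + 0.58997365·0.55633912) = 66.722071
y = r_b·(sin φ − φ·cos φ) = 57.559678·(0.55633912 − 0.58997365·0.83095534) = 3.804543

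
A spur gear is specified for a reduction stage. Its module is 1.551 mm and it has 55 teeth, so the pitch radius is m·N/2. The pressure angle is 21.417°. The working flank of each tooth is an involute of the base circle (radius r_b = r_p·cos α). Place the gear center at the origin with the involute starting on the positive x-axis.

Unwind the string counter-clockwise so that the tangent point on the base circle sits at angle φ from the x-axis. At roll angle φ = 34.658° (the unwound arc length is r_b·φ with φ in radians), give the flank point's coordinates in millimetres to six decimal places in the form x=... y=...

pitch radius r_p = m·N/2 = 1.551·55/2 = 42.652500
base radius r_b = r_p·cos α = 42.652500·cos 21.417° = 39.707239
roll angle φ = 34.658° = 0.60489621 rad
x = r_b·(cos φ + φ·sin φ) = 39.707239·(0.82256112 + 0.60489621·0.56867671) = 46.320539
y = r_b·(sin φ − φ·cos φ) = 39.707239·(0.56867671 − 0.60489621·0.82256112) = 2.823685

x=46.320539 y=2.823685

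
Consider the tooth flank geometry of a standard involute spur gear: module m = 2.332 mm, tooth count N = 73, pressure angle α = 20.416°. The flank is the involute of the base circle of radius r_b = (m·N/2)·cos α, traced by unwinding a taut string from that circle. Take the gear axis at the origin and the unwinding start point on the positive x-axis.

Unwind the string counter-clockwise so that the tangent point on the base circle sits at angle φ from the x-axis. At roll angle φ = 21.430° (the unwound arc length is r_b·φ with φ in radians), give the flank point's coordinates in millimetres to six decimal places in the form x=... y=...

x=85.157409 y=1.371943

pitch radius r_p = m·N/2 = 2.332·73/2 = 85.118000
base radius r_b = r_p·cos α = 85.118000·cos 20.416° = 79.771280
roll angle φ = 21.430° = 0.37402406 rad
x = r_b·(cos φ + φ·sin φ) = 79.771280·(0.93086464 + 0.37402406·0.36536423) = 85.157409
y = r_b·(sin φ − φ·cos φ) = 79.771280·(0.36536423 − 0.37402406·0.93086464) = 1.371943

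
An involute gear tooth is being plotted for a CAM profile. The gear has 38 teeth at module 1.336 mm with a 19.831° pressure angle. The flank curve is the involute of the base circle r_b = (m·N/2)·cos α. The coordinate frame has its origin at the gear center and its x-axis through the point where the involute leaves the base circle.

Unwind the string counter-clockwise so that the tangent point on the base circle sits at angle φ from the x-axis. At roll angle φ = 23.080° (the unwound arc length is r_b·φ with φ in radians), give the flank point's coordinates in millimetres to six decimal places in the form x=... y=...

pitch radius r_p = m·N/2 = 1.336·38/2 = 25.384000
base radius r_b = r_p·cos α = 25.384000·cos 19.831° = 23.878662
roll angle φ = 23.080° = 0.40282199 rad
x = r_b·(cos φ + φ·sin φ) = 23.878662·(0.91995839 + 0.40282199·0.39201601) = 25.738118
y = r_b·(sin φ − φ·cos φ) = 23.878662·(0.39201601 − 0.40282199·0.91995839) = 0.511876

x=25.738118 y=0.511876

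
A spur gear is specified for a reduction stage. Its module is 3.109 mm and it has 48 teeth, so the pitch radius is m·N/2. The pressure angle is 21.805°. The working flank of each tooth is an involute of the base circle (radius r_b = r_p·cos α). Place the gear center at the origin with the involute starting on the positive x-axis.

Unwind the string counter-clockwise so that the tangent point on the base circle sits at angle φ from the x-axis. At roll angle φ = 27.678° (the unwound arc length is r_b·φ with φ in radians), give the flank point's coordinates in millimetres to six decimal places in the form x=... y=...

pitch radius r_p = m·N/2 = 3.109·48/2 = 74.616000
base radius r_b = r_p·cos α = 74.616000·cos 21.805° = 69.277480
roll angle φ = 27.678° = 0.48307223 rad
x = r_b·(cos φ + φ·sin φ) = 69.277480·(0.88557205 + 0.48307223·0.46450204) = 76.895238
y = r_b·(sin φ − φ·cos φ) = 69.277480·(0.46450204 − 0.48307223·0.88557205) = 2.542953

x=76.895238 y=2.542953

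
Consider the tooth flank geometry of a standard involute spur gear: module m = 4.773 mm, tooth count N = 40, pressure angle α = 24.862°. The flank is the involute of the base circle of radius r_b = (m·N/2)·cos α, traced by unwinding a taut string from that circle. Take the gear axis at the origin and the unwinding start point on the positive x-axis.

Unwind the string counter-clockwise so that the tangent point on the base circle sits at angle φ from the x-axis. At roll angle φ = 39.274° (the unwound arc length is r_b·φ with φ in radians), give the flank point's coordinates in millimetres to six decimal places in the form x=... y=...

x=104.632424 y=8.868805

pitch radius r_p = m·N/2 = 4.773·40/2 = 95.460000
base radius r_b = r_p·cos α = 95.460000·cos 24.862° = 86.613059
roll angle φ = 39.274° = 0.68546061 rad
x = r_b·(cos φ + φ·sin φ) = 86.613059·(0.77412755 + 0.68546061·0.63302965) = 104.632424
y = r_b·(sin φ − φ·cos φ) = 86.613059·(0.63302965 − 0.68546061·0.77412755) = 8.868805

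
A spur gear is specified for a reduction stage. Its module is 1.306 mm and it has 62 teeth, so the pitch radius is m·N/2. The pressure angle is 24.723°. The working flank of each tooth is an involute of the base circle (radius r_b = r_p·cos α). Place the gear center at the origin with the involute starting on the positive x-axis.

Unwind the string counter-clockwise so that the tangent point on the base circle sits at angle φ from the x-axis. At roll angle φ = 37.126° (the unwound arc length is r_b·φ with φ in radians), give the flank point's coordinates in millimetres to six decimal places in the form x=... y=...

x=43.703706 y=3.197080

pitch radius r_p = m·N/2 = 1.306·62/2 = 40.486000
base radius r_b = r_p·cos α = 40.486000·cos 24.723° = 36.775068
roll angle φ = 37.126° = 0.64797094 rad
x = r_b·(cos φ + φ·sin φ) = 36.775068·(0.79731012 + 0.64797094·0.60356986) = 43.703706
y = r_b·(sin φ − φ·cos φ) = 36.775068·(0.60356986 − 0.64797094·0.79731012) = 3.197080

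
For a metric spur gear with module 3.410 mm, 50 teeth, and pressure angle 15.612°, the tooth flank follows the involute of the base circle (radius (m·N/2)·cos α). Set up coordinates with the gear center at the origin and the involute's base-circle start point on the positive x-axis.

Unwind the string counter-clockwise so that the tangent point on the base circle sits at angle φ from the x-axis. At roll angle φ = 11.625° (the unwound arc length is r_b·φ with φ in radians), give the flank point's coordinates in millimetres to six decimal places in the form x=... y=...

pitch radius r_p = m·N/2 = 3.410·50/2 = 85.250000
base radius r_b = r_p·cos α = 85.250000·cos 15.612° = 82.104806
roll angle φ = 11.625° = 0.20289453 rad
x = r_b·(cos φ + φ·sin φ) = 82.104806·(0.97948742 + 0.20289453·0.20150532) = 83.777424
y = r_b·(sin φ − φ·cos φ) = 82.104806·(0.20150532 − 0.20289453·0.97948742) = 0.227651

x=83.777424 y=0.227651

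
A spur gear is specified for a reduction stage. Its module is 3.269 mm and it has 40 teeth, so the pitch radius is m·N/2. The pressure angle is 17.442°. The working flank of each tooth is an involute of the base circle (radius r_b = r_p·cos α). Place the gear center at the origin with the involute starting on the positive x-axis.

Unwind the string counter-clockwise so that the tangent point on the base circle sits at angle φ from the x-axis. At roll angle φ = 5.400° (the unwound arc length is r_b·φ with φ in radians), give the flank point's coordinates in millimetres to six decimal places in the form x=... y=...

x=62.650292 y=0.017390

pitch radius r_p = m·N/2 = 3.269·40/2 = 65.380000
base radius r_b = r_p·cos α = 65.380000·cos 17.442° = 62.373884
roll angle φ = 5.400° = 0.09424778 rad
x = r_b·(cos φ + φ·sin φ) = 62.373884·(0.99556196 + 0.09424778·0.09410831) = 62.650292
y = r_b·(sin φ − φ·cos φ) = 62.373884·(0.09410831 − 0.09424778·0.99556196) = 0.017390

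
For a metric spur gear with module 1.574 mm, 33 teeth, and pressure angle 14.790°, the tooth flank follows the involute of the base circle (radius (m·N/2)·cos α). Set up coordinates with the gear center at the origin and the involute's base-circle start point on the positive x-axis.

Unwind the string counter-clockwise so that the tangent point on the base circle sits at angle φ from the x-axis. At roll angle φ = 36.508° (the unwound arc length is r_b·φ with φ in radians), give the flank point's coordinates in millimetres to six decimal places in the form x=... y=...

x=29.702172 y=2.078714

pitch radius r_p = m·N/2 = 1.574·33/2 = 25.971000
base radius r_b = r_p·cos α = 25.971000·cos 14.790° = 25.110528
roll angle φ = 36.508° = 0.63718480 rad
x = r_b·(cos φ + φ·sin φ) = 25.110528·(0.80377380 + 0.63718480·0.59493502) = 29.702172
y = r_b·(sin φ − φ·cos φ) = 25.110528·(0.59493502 − 0.63718480·0.80377380) = 2.078714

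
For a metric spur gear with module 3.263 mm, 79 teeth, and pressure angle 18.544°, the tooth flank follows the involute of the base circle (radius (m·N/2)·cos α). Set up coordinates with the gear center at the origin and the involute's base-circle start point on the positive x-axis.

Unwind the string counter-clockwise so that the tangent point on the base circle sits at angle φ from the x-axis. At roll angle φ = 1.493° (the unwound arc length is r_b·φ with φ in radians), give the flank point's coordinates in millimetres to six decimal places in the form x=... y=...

pitch radius r_p = m·N/2 = 3.263·79/2 = 128.888500
base radius r_b = r_p·cos α = 128.888500·cos 18.544° = 122.196571
roll angle φ = 1.493° = 0.02605777 rad
x = r_b·(cos φ + φ·sin φ) = 122.196571·(0.99966052 + 0.02605777·0.02605482) = 122.238050
y = r_b·(sin φ − φ·cos φ) = 122.196571·(0.02605482 − 0.02605777·0.99966052) = 0.000721

x=122.238050 y=0.000721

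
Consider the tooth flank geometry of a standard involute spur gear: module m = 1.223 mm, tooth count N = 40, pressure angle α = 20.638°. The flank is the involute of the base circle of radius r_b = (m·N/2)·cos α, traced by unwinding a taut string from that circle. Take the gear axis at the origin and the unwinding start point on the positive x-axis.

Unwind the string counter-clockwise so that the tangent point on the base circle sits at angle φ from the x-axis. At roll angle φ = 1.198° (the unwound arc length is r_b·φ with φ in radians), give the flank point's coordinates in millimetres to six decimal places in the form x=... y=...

pitch radius r_p = m·N/2 = 1.223·40/2 = 24.460000
base radius r_b = r_p·cos α = 24.460000·cos 20.638° = 22.890303
roll angle φ = 1.198° = 0.02090904 rad
x = r_b·(cos φ + φ·sin φ) = 22.890303·(0.99978141 + 0.02090904·0.02090752) = 22.895307
y = r_b·(sin φ − φ·cos φ) = 22.890303·(0.02090752 − 0.02090904·0.99978141) = 0.000070

x=22.895307 y=0.000070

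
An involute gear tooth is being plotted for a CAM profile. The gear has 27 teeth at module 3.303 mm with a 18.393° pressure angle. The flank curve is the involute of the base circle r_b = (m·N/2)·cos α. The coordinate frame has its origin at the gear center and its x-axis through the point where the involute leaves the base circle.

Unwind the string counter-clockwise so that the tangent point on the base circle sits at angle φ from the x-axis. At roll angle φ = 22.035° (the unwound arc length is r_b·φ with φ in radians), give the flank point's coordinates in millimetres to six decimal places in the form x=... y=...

pitch radius r_p = m·N/2 = 3.303·27/2 = 44.590500
base radius r_b = r_p·cos α = 44.590500·cos 18.393° = 42.312575
roll angle φ = 22.035° = 0.38458330 rad
x = r_b·(cos φ + φ·sin φ) = 42.312575·(0.92695485 + 0.38458330·0.37517291) = 45.326926
y = r_b·(sin φ − φ·cos φ) = 42.312575·(0.37517291 − 0.38458330·0.92695485) = 0.790465

x=45.326926 y=0.790465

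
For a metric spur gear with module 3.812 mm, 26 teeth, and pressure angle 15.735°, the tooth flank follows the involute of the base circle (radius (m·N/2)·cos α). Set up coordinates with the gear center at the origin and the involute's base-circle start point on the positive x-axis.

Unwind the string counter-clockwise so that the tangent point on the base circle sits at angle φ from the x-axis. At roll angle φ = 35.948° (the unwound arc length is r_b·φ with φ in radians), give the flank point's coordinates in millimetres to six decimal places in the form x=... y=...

pitch radius r_p = m·N/2 = 3.812·26/2 = 49.556000
base radius r_b = r_p·cos α = 49.556000·cos 15.735° = 47.698952
roll angle φ = 35.948° = 0.62741096 rad
x = r_b·(cos φ + φ·sin φ) = 47.698952·(0.80955012 + 0.62741096·0.58705077) = 56.183269
y = r_b·(sin φ − φ·cos φ) = 47.698952·(0.58705077 − 0.62741096·0.80955012) = 3.774425

x=56.183269 y=3.774425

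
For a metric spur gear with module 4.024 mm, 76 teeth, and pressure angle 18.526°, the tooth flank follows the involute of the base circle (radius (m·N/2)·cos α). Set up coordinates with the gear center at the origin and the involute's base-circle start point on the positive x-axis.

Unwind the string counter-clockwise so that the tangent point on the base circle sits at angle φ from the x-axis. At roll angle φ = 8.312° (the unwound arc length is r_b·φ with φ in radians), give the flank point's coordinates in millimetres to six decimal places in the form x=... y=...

pitch radius r_p = m·N/2 = 4.024·76/2 = 152.912000
base radius r_b = r_p·cos α = 152.912000·cos 18.526° = 144.988034
roll angle φ = 8.312° = 0.14507177 rad
x = r_b·(cos φ + φ·sin φ) = 144.988034·(0.98949553 + 0.14507177·0.14456344) = 146.505712
y = r_b·(sin φ − φ·cos φ) = 144.988034·(0.14456344 − 0.14507177·0.98949553) = 0.147247

x=146.505712 y=0.147247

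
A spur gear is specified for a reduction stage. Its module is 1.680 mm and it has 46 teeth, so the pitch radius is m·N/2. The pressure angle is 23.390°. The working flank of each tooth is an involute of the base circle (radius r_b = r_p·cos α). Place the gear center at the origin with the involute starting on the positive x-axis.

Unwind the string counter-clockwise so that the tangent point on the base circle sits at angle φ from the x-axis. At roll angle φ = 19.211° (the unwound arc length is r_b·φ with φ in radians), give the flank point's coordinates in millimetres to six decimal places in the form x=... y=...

pitch radius r_p = m·N/2 = 1.680·46/2 = 38.640000
base radius r_b = r_p·cos α = 38.640000·cos 23.390° = 35.464717
roll angle φ = 19.211° = 0.33529520 rad
x = r_b·(cos φ + φ·sin φ) = 35.464717·(0.94431321 + 0.33529520·0.32904795) = 37.402559
y = r_b·(sin φ − φ·cos φ) = 35.464717·(0.32904795 − 0.33529520·0.94431321) = 0.440623

x=37.402559 y=0.440623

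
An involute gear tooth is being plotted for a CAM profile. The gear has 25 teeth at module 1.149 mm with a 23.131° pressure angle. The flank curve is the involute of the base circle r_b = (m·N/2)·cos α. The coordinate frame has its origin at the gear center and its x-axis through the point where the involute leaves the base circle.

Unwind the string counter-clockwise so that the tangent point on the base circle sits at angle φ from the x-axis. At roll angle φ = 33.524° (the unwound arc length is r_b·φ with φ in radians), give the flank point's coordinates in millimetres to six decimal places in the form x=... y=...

pitch radius r_p = m·N/2 = 1.149·25/2 = 14.362500
base radius r_b = r_p·cos α = 14.362500·cos 23.131° = 13.207886
roll angle φ = 33.524° = 0.58510418 rad
x = r_b·(cos φ + φ·sin φ) = 13.207886·(0.83365455 + 0.58510418·0.55228623) = 15.278876
y = r_b·(sin φ − φ·cos φ) = 13.207886·(0.55228623 − 0.58510418·0.83365455) = 0.852060

x=15.278876 y=0.852060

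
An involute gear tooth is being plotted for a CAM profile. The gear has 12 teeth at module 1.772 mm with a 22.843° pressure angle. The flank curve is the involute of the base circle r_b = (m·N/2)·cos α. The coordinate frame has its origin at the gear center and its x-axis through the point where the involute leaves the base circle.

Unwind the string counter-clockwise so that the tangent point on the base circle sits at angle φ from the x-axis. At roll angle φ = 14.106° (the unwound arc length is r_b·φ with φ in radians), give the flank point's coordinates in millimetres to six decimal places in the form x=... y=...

pitch radius r_p = m·N/2 = 1.772·12/2 = 10.632000
base radius r_b = r_p·cos α = 10.632000·cos 22.843° = 9.798154
roll angle φ = 14.106° = 0.24619614 rad
x = r_b·(cos φ + φ·sin φ) = 9.798154·(0.96984650 + 0.24619614·0.24371658) = 10.090615
y = r_b·(sin φ − φ·cos φ) = 9.798154·(0.24371658 − 0.24619614·0.96984650) = 0.048443

x=10.090615 y=0.048443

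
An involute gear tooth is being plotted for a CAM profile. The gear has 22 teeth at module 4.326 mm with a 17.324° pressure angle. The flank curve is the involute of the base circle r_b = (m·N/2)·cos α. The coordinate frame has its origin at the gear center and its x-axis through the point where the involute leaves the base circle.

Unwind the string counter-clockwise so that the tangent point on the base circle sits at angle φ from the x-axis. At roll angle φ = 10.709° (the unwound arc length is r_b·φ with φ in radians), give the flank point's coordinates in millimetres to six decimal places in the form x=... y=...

pitch radius r_p = m·N/2 = 4.326·22/2 = 47.586000
base radius r_b = r_p·cos α = 47.586000·cos 17.324° = 45.427316
roll angle φ = 10.709° = 0.18690731 rad
x = r_b·(cos φ + φ·sin φ) = 45.427316·(0.98258362 + 0.18690731·0.18582096) = 46.213886
y = r_b·(sin φ − φ·cos φ) = 45.427316·(0.18582096 − 0.18690731·0.98258362) = 0.098527

x=46.213886 y=0.098527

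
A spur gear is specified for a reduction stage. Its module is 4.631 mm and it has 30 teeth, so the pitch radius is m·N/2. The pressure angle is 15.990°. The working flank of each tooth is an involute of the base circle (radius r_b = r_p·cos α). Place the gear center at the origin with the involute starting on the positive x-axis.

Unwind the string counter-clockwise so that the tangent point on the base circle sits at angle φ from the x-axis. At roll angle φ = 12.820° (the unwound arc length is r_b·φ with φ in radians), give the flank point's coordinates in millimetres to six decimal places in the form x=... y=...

x=68.428112 y=0.248101

pitch radius r_p = m·N/2 = 4.631·30/2 = 69.465000
base radius r_b = r_p·cos α = 69.465000·cos 15.990° = 66.777384
roll angle φ = 12.820° = 0.22375121 rad
x = r_b·(cos φ + φ·sin φ) = 66.777384·(0.97507196 + 0.22375121·0.22188888) = 68.428112
y = r_b·(sin φ − φ·cos φ) = 66.777384·(0.22188888 − 0.22375121·0.97507196) = 0.248101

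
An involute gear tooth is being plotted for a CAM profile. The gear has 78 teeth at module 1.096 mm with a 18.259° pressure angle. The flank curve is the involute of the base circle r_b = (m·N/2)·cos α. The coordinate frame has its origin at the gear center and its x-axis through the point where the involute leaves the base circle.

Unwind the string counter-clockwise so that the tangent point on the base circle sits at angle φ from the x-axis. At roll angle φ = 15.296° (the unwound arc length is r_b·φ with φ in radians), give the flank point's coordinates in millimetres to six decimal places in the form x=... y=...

x=42.012667 y=0.255614

pitch radius r_p = m·N/2 = 1.096·78/2 = 42.744000
base radius r_b = r_p·cos α = 42.744000·cos 18.259° = 40.591836
roll angle φ = 15.296° = 0.26696556 rad
x = r_b·(cos φ + φ·sin φ) = 40.591836·(0.96457584 + 0.26696556·0.26380571) = 42.012667
y = r_b·(sin φ − φ·cos φ) = 40.591836·(0.26380571 − 0.26696556·0.96457584) = 0.255614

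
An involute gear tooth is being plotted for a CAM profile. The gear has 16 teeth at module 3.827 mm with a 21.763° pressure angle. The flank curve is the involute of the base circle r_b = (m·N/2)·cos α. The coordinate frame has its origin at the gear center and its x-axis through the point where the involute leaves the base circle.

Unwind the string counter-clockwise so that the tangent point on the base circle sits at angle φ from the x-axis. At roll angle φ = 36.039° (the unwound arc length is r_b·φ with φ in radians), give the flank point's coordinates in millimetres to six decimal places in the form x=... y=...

pitch radius r_p = m·N/2 = 3.827·16/2 = 30.616000
base radius r_b = r_p·cos α = 30.616000·cos 21.763° = 28.433858
roll angle φ = 36.039° = 0.62899921 rad
x = r_b·(cos φ + φ·sin φ) = 28.433858·(0.80861671 + 0.62899921·0.58833580) = 33.514405
y = r_b·(sin φ − φ·cos φ) = 28.433858·(0.58833580 − 0.62899921·0.80861671) = 2.266648

x=33.514405 y=2.266648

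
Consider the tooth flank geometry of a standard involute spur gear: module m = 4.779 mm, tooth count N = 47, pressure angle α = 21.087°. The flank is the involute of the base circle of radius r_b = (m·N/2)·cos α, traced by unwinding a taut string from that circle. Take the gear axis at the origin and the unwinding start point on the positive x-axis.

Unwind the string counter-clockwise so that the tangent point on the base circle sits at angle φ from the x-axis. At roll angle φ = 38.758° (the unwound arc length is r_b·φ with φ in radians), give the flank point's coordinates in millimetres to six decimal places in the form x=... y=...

x=126.086758 y=10.325075

pitch radius r_p = m·N/2 = 4.779·47/2 = 112.306500
base radius r_b = r_p·cos α = 112.306500·cos 21.087° = 104.785917
roll angle φ = 38.758° = 0.67645471 rad
x = r_b·(cos φ + φ·sin φ) = 104.785917·(0.77979708 + 0.67645471·0.62603236) = 126.086758
y = r_b·(sin φ − φ·cos φ) = 104.785917·(0.62603236 − 0.67645471·0.77979708) = 10.325075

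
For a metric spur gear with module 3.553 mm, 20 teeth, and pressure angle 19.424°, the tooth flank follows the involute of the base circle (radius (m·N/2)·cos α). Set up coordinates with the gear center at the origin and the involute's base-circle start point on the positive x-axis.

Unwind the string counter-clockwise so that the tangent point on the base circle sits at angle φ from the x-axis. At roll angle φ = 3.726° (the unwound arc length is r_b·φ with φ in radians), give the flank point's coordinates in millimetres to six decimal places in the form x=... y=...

pitch radius r_p = m·N/2 = 3.553·20/2 = 35.530000
base radius r_b = r_p·cos α = 35.530000·cos 19.424° = 33.507755
roll angle φ = 3.726° = 0.06503097 rad
x = r_b·(cos φ + φ·sin φ) = 33.507755·(0.99788623 + 0.06503097·0.06498514) = 33.578532
y = r_b·(sin φ − φ·cos φ) = 33.507755·(0.06498514 − 0.06503097·0.99788623) = 0.003070

x=33.578532 y=0.003070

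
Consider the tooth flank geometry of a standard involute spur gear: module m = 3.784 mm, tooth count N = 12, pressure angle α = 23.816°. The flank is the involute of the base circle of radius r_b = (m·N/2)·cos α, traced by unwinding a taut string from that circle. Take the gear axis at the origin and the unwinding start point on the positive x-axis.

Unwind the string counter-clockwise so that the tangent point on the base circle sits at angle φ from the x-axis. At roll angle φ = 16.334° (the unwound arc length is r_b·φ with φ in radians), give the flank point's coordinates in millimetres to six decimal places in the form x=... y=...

x=21.597649 y=0.159113

pitch radius r_p = m·N/2 = 3.784·12/2 = 22.704000
base radius r_b = r_p·cos α = 22.704000·cos 23.816° = 20.770685
roll angle φ = 16.334° = 0.28508208 rad
x = r_b·(cos φ + φ·sin φ) = 20.770685·(0.95963857 + 0.28508208·0.28123622) = 21.597649
y = r_b·(sin φ − φ·cos φ) = 20.770685·(0.28123622 − 0.28508208·0.95963857) = 0.159113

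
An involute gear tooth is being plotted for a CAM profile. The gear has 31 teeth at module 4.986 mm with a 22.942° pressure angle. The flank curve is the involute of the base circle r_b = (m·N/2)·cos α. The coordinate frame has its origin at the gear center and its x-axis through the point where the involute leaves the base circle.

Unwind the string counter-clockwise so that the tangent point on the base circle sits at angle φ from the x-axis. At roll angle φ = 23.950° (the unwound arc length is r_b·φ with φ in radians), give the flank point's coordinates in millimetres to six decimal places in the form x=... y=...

x=77.118663 y=1.702615

pitch radius r_p = m·N/2 = 4.986·31/2 = 77.283000
base radius r_b = r_p·cos α = 77.283000·cos 22.942° = 71.169908
roll angle φ = 23.950° = 0.41800636 rad
x = r_b·(cos φ + φ·sin φ) = 71.169908·(0.91390005 + 0.41800636·0.40593927) = 77.118663
y = r_b·(sin φ − φ·cos φ) = 71.169908·(0.40593927 − 0.41800636·0.91390005) = 1.702615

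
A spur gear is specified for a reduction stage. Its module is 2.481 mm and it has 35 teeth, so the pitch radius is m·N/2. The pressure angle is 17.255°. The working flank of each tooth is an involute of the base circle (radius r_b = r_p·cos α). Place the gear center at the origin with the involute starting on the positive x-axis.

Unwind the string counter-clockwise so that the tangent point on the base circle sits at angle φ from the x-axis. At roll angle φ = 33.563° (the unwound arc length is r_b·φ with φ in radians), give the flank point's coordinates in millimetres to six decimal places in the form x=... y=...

x=47.978677 y=2.683999

pitch radius r_p = m·N/2 = 2.481·35/2 = 43.417500
base radius r_b = r_p·cos α = 43.417500·cos 17.255° = 41.463455
roll angle φ = 33.563° = 0.58578486 rad
x = r_b·(cos φ + φ·sin φ) = 41.463455·(0.83327843 + 0.58578486·0.55285356) = 47.978677
y = r_b·(sin φ − φ·cos φ) = 41.463455·(0.55285356 − 0.58578486·0.83327843) = 2.683999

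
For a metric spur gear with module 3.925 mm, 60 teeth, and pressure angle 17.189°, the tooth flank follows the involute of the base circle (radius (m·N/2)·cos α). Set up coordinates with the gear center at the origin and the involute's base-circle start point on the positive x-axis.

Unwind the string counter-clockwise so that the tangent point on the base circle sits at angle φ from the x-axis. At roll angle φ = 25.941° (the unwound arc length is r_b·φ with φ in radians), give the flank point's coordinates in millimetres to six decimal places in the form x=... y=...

x=123.436162 y=3.409250

pitch radius r_p = m·N/2 = 3.925·60/2 = 117.750000
base radius r_b = r_p·cos α = 117.750000·cos 17.189° = 112.490710
roll angle φ = 25.941° = 0.45275586 rad
x = r_b·(cos φ + φ·sin φ) = 112.490710·(0.89924498 + 0.45275586·0.43744539) = 123.436162
y = r_b·(sin φ − φ·cos φ) = 112.490710·(0.43744539 − 0.45275586·0.89924498) = 3.409250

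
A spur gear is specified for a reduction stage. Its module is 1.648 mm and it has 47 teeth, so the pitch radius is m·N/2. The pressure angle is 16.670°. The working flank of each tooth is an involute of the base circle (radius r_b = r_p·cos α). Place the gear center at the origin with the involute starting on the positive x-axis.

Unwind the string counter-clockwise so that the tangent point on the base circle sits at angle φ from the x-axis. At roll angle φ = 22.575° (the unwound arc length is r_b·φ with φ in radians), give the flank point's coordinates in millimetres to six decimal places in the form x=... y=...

x=39.869341 y=0.744758

pitch radius r_p = m·N/2 = 1.648·47/2 = 38.728000
base radius r_b = r_p·cos α = 38.728000·cos 16.670° = 37.100372
roll angle φ = 22.575° = 0.39400808 rad
x = r_b·(cos φ + φ·sin φ) = 37.100372·(0.92337781 + 0.39400808·0.38389246) = 39.869341
y = r_b·(sin φ − φ·cos φ) = 37.100372·(0.38389246 − 0.39400808·0.92337781) = 0.744758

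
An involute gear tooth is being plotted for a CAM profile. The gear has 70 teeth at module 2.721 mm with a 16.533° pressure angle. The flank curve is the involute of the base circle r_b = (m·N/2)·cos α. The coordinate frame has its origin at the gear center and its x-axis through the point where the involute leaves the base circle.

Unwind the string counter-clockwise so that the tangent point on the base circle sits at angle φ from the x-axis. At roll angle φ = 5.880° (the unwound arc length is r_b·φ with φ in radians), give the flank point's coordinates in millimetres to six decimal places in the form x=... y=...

pitch radius r_p = m·N/2 = 2.721·70/2 = 95.235000
base radius r_b = r_p·cos α = 95.235000·cos 16.533° = 91.297604
roll angle φ = 5.880° = 0.10262536 rad
x = r_b·(cos φ + φ·sin φ) = 91.297604·(0.99473864 + 0.10262536·0.10244531) = 91.777110
y = r_b·(sin φ − φ·cos φ) = 91.297604·(0.10244531 − 0.10262536·0.99473864) = 0.032858

x=91.777110 y=0.032858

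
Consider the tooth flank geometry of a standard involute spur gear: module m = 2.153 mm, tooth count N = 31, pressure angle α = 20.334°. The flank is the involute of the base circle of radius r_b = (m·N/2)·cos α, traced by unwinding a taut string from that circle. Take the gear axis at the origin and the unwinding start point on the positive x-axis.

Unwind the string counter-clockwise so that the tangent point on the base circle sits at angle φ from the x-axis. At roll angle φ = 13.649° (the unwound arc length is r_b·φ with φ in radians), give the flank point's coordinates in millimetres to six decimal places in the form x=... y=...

x=32.167216 y=0.140210

pitch radius r_p = m·N/2 = 2.153·31/2 = 33.371500
base radius r_b = r_p·cos α = 33.371500·cos 20.334° = 31.291885
roll angle φ = 13.649° = 0.23821999 rad
x = r_b·(cos φ + φ·sin φ) = 31.291885·(0.97175955 + 0.23821999·0.23597326) = 32.167216
y = r_b·(sin φ − φ·cos φ) = 31.291885·(0.23597326 − 0.23821999·0.97175955) = 0.140210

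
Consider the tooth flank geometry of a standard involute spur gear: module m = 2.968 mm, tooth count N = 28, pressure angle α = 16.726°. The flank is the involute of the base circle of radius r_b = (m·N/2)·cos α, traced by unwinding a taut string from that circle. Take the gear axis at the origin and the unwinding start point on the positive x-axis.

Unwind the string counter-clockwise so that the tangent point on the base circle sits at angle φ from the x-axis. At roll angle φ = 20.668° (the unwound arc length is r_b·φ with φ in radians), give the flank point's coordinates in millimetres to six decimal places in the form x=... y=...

pitch radius r_p = m·N/2 = 2.968·28/2 = 41.552000
base radius r_b = r_p·cos α = 41.552000·cos 16.726° = 39.794018
roll angle φ = 20.668° = 0.36072465 rad
x = r_b·(cos φ + φ·sin φ) = 39.794018·(0.93564130 + 0.36072465·0.35295234) = 42.299446
y = r_b·(sin φ − φ·cos φ) = 39.794018·(0.35295234 − 0.36072465·0.93564130) = 0.614557

x=42.299446 y=0.614557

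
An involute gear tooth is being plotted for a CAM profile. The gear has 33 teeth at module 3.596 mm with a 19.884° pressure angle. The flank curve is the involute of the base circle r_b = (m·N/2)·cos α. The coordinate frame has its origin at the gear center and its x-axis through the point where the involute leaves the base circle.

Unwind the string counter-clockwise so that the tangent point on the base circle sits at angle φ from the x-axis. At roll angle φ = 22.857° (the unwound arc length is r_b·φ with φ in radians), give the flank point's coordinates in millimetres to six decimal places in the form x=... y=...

x=60.061487 y=1.162116

pitch radius r_p = m·N/2 = 3.596·33/2 = 59.334000
base radius r_b = r_p·cos α = 59.334000·cos 19.884° = 55.796693
roll angle φ = 22.857° = 0.39892991 rad
x = r_b·(cos φ + φ·sin φ) = 55.796693·(0.92147718 + 0.39892991·0.38843250) = 60.061487
y = r_b·(sin φ − φ·cos φ) = 55.796693·(0.38843250 − 0.39892991·0.92147718) = 1.162116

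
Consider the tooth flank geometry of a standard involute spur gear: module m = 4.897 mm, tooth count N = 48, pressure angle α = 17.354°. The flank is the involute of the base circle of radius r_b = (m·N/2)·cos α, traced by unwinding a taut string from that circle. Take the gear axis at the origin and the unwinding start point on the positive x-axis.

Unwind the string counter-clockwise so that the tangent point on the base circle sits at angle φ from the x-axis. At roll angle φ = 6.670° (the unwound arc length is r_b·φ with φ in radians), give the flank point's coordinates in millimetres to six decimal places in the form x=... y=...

x=112.935689 y=0.058913

pitch radius r_p = m·N/2 = 4.897·48/2 = 117.528000
base radius r_b = r_p·cos α = 117.528000·cos 17.354° = 112.178138
roll angle φ = 6.670° = 0.11641346 rad
x = r_b·(cos φ + φ·sin φ) = 112.178138·(0.99323160 + 0.11641346·0.11615070) = 112.935689
y = r_b·(sin φ − φ·cos φ) = 112.178138·(0.11615070 − 0.11641346·0.99323160) = 0.058913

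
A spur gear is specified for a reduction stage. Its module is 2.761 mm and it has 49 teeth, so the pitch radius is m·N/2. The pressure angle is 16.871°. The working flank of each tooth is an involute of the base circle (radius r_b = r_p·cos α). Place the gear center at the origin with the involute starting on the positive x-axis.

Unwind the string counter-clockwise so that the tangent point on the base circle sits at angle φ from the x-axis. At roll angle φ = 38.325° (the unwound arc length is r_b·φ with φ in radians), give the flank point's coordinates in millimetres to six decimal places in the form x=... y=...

x=77.634657 y=6.173432

pitch radius r_p = m·N/2 = 2.761·49/2 = 67.644500
base radius r_b = r_p·cos α = 67.644500·cos 16.871° = 64.733121
roll angle φ = 38.325° = 0.66889744 rad
x = r_b·(cos φ + φ·sin φ) = 64.733121·(0.78450587 + 0.66889744·0.62012140) = 77.634657
y = r_b·(sin φ − φ·cos φ) = 64.733121·(0.62012140 − 0.66889744·0.78450587) = 6.173432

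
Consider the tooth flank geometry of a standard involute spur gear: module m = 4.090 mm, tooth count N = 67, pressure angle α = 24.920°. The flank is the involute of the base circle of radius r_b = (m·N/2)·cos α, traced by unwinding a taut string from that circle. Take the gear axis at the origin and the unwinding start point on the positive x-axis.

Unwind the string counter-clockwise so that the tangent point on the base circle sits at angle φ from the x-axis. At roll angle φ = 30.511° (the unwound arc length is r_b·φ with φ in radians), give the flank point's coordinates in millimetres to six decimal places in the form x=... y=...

x=140.647292 y=6.079116

pitch radius r_p = m·N/2 = 4.090·67/2 = 137.015000
base radius r_b = r_p·cos α = 137.015000·cos 24.920° = 124.258491
roll angle φ = 30.511° = 0.53251741 rad
x = r_b·(cos φ + φ·sin φ) = 124.258491·(0.86153170 + 0.53251741·0.50770377) = 140.647292
y = r_b·(sin φ − φ·cos φ) = 124.258491·(0.50770377 − 0.53251741·0.86153170) = 6.079116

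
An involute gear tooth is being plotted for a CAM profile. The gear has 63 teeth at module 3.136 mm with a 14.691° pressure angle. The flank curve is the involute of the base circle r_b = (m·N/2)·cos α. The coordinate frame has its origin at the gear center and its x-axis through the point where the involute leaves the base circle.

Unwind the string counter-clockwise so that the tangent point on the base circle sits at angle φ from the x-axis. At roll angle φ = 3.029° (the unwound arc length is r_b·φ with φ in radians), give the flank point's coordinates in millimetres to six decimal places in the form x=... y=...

pitch radius r_p = m·N/2 = 3.136·63/2 = 98.784000
base radius r_b = r_p·cos α = 98.784000·cos 14.691° = 95.554514
roll angle φ = 3.029° = 0.05286602 rad
x = r_b·(cos φ + φ·sin φ) = 95.554514·(0.99860292 + 0.05286602·0.05284140) = 95.687949
y = r_b·(sin φ − φ·cos φ) = 95.554514·(0.05284140 − 0.05286602·0.99860292) = 0.004705

x=95.687949 y=0.004705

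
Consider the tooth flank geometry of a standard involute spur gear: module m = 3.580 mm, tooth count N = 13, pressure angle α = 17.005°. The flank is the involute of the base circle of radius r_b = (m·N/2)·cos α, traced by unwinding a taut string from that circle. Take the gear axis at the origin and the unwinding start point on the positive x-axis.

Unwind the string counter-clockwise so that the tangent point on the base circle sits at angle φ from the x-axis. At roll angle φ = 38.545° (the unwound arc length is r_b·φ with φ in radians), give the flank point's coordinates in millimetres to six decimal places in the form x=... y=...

pitch radius r_p = m·N/2 = 3.580·13/2 = 23.270000
base radius r_b = r_p·cos α = 23.270000·cos 17.005° = 22.252618
roll angle φ = 38.545° = 0.67273716 rad
x = r_b·(cos φ + φ·sin φ) = 22.252618·(0.78211899 + 0.67273716·0.62312910) = 26.732539
y = r_b·(sin φ − φ·cos φ) = 22.252618·(0.62312910 − 0.67273716·0.78211899) = 2.157805

x=26.732539 y=2.157805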